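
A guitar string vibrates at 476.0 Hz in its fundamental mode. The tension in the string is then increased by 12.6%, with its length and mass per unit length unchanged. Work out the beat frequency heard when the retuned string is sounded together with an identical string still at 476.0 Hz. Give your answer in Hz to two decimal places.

29.10 Hz

For a string, f ∝ √T, so the new frequency is 476.0·√1.126 = 505.0986 Hz.
f_beat = |505.0986 − 476.0| = 29.10 Hz.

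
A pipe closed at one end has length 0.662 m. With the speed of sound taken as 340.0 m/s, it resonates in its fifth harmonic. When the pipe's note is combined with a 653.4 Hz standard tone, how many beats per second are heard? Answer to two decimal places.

11.41 Hz

Closed pipe (odd harmonics): f_n = n·v/(4L) = 5·340.0/(4·0.662) = 641.9940 Hz.
f_beat = |641.9940 − 653.4| = 11.41 Hz.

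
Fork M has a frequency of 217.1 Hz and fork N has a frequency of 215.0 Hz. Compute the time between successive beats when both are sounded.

f_beat = |217.1 − 215.0| = 2.1 Hz.
Beat period T = 1 / f_beat = 1 / 2.1 s.

0.476 s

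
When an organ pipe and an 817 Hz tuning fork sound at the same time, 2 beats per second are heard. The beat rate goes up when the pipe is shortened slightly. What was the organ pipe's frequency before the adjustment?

|f − 817| = 2, so the organ pipe was at either 815 Hz or 819 Hz.
A shorter pipe has a higher fundamental; the adjustment raises the organ pipe's frequency.
The beat rate rose, so the adjustment moved the organ pipe further from 817 Hz — it was already above the reference.

819 Hz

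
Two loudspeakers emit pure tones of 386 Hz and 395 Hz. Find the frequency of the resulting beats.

The beat frequency equals the magnitude of the frequency difference.
|386 − 395| = 9 Hz.

9 Hz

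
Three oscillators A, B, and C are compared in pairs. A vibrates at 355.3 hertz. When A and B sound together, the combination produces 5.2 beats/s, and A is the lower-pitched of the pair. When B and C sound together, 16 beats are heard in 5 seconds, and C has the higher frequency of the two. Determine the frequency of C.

B is above A, so f_B = 355.3 + 5.2 = 360.5 Hz.
B–C: Beat frequency = 16/5 = 3.2 Hz.
C is above B, so f_C = 360.5 + 3.2 = 363.7 Hz.

363.7 Hz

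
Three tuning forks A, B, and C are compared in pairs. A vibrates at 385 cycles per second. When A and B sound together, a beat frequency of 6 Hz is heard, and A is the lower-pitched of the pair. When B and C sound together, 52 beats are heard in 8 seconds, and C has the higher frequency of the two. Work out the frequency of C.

B is above A, so f_B = 385 + 6 = 391 Hz.
B–C: Beat frequency = 52/8 = 6.5 Hz.
C is above B, so f_C = 391 + 6.5 = 397.5 Hz.

397.5 Hz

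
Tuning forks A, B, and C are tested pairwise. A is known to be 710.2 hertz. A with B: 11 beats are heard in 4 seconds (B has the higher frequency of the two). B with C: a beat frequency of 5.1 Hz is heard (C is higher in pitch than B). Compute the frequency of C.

A–B: Beat frequency = 11/4 = 2.75 Hz.
B is above A, so f_B = 710.2 + 2.75 = 712.95 Hz.
C is above B, so f_C = 712.95 + 5.1 = 718.05 Hz.

718.05 Hz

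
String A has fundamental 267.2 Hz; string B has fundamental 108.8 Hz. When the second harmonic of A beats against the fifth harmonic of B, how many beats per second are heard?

Second harmonic of the first: 2·267.2 = 534.4 Hz.
Fifth harmonic of the second: 5·108.8 = 544.0 Hz.
f_beat = |534.4 − 544.0| = 9.6 Hz.

9.6 Hz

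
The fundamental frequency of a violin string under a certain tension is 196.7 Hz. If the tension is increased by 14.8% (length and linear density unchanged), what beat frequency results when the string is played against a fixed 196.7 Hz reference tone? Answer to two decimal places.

For a string, f ∝ √T, so the new frequency is 196.7·√1.148 = 210.7537 Hz.
f_beat = |210.7537 − 196.7| = 14.05 Hz.

14.05 Hz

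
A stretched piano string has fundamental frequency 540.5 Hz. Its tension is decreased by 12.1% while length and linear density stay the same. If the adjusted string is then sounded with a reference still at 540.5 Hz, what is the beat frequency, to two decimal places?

For a string, f ∝ √T, so the new frequency is 540.5·√0.879 = 506.7458 Hz.
f_beat = |506.7458 − 540.5| = 33.75 Hz.

33.75 Hz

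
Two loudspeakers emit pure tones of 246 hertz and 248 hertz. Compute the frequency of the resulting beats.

f_beat = |f₁ − f₂|.
|246 − 248| = 2 Hz.

2 Hz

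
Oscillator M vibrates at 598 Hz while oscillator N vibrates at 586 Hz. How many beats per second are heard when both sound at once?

f_beat = |f₁ − f₂|.
|598 − 586| = 12 Hz.

12 Hz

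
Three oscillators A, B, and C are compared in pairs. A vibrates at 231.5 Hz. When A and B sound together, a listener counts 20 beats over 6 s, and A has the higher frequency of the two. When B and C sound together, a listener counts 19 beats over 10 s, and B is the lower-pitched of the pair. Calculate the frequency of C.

A–B: Beat frequency = 20/6 = 3.3333 Hz.
B is below A, so f_B = 231.5 − 3.3333 = 228.1667 Hz.
B–C: Beat frequency = 19/10 = 1.9 Hz.
C is above B, so f_C = 228.1667 + 1.9 = 230.0667 Hz.

230.0667 Hz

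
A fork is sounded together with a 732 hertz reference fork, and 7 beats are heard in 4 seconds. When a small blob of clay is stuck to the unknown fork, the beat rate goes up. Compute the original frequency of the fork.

730.25 Hz

Beat frequency = 7/4 = 1.75 Hz.
|f − 732| = 1.75, so the fork was at either 730.25 Hz or 733.75 Hz.
Adding mass to a fork lowers its frequency; the adjustment lowers the fork's frequency.
The beat rate rose, so the adjustment moved the fork further from 732 Hz — it was already below the reference.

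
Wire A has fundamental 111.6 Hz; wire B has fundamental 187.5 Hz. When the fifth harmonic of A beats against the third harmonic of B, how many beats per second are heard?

4.5 Hz

Fifth harmonic of the first: 5·111.6 = 558.0 Hz.
Third harmonic of the second: 3·187.5 = 562.5 Hz.
f_beat = |558.0 − 562.5| = 4.5 Hz.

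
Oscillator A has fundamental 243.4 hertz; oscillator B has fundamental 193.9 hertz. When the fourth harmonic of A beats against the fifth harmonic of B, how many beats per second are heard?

Fourth harmonic of the first: 4·243.4 = 973.6 Hz.
Fifth harmonic of the second: 5·193.9 = 969.5 Hz.
f_beat = |973.6 − 969.5| = 4.1 Hz.

4.1 Hz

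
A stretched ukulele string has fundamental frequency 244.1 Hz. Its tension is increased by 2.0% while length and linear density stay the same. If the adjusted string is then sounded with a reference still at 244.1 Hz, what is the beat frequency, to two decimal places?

For a string, f ∝ √T, so the new frequency is 244.1·√1.020 = 246.5289 Hz.
f_beat = |246.5289 − 244.1| = 2.43 Hz.

2.43 Hz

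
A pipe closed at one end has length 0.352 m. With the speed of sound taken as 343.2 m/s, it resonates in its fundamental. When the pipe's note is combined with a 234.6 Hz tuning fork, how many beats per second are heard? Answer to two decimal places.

9.15 Hz

Closed pipe (odd harmonics): f_n = n·v/(4L) = 1·343.2/(4·0.352) = 243.7500 Hz.
f_beat = |243.7500 − 234.6| = 9.15 Hz.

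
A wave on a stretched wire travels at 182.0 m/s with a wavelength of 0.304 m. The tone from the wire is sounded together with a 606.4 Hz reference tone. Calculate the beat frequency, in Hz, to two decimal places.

7.72 Hz

Source frequency f = v/λ = 182.0/0.304 = 598.6842 Hz.
f_beat = |598.6842 − 606.4| = 7.72 Hz.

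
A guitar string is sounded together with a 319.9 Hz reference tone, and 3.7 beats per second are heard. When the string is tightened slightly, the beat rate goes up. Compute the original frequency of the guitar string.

|f − 319.9| = 3.7, so the guitar string was at either 316.2 Hz or 323.6 Hz.
Increasing tension raises a string's frequency; the adjustment raises the guitar string's frequency.
The beat rate rose, so the adjustment moved the guitar string further from 319.9 Hz — it was already above the reference.

323.6 Hz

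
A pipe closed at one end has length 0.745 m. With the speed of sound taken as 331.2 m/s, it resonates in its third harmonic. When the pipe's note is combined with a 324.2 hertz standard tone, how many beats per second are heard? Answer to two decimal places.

Closed pipe (odd harmonics): f_n = n·v/(4L) = 3·331.2/(4·0.745) = 333.4228 Hz.
f_beat = |333.4228 − 324.2| = 9.22 Hz.

9.22 Hz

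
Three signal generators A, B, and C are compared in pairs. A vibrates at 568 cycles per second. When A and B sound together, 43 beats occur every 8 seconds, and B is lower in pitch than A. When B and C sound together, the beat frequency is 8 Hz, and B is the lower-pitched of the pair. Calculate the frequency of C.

A–B: Beat frequency = 43/8 = 5.375 Hz.
B is below A, so f_B = 568 − 5.375 = 562.625 Hz.
C is above B, so f_C = 562.625 + 8 = 570.625 Hz.

570.625 Hz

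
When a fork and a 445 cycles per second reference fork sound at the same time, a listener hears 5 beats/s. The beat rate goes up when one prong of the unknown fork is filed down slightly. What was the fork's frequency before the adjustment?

450 Hz

|f − 445| = 5, so the fork was at either 440 Hz or 450 Hz.
Filing a prong removes mass and raises the fork's frequency; the adjustment raises the fork's frequency.
The beat rate rose, so the adjustment moved the fork further from 445 Hz — it was already above the reference.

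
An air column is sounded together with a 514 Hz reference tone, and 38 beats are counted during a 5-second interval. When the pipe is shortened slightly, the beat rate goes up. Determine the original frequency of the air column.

Beat frequency = 38/5 = 7.6 Hz.
|f − 514| = 7.6, so the air column was at either 506.4 Hz or 521.6 Hz.
A shorter pipe has a higher fundamental; the adjustment raises the air column's frequency.
The beat rate rose, so the adjustment moved the air column further from 514 Hz — it was already above the reference.

521.6 Hz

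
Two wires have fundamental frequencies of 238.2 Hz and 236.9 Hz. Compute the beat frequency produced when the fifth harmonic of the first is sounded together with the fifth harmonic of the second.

Fifth harmonic of the first: 5·238.2 = 1191.0 Hz.
Fifth harmonic of the second: 5·236.9 = 1184.5 Hz.
f_beat = |1191.0 − 1184.5| = 6.5 Hz.

6.5 Hz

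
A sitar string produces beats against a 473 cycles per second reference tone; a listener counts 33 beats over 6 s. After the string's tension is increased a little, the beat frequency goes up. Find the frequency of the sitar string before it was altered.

Beat frequency = 33/6 = 5.5 Hz.
|f − 473| = 5.5, so the sitar string was at either 467.5 Hz or 478.5 Hz.
Higher tension means higher frequency; the adjustment raises the sitar string's frequency.
The beat rate rose, so the adjustment moved the sitar string further from 473 Hz — it was already above the reference.

478.5 Hz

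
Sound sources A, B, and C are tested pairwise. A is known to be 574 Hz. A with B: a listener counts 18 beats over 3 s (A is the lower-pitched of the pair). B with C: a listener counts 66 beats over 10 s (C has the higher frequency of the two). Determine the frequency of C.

586.6 Hz

A–B: Beat frequency = 18/3 = 6 Hz.
B is above A, so f_B = 574 + 6 = 580 Hz.
B–C: Beat frequency = 66/10 = 6.6 Hz.
C is above B, so f_C = 580 + 6.6 = 586.6 Hz.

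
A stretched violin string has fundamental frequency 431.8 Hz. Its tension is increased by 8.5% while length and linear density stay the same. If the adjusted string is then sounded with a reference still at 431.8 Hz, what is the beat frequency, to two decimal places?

17.98 Hz

For a string, f ∝ √T, so the new frequency is 431.8·√1.085 = 449.7773 Hz.
f_beat = |449.7773 − 431.8| = 17.98 Hz.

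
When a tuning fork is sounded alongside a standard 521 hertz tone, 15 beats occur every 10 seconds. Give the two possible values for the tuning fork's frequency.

Beat frequency = 15/10 = 1.5 Hz.
|f − 521| = 1.5, so f = 521 ± 1.5.

519.5 Hz or 522.5 Hz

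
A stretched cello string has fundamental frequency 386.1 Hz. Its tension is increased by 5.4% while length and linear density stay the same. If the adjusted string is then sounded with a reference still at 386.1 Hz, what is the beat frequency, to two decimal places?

10.29 Hz

For a string, f ∝ √T, so the new frequency is 386.1·√1.054 = 396.3876 Hz.
f_beat = |396.3876 − 386.1| = 10.29 Hz.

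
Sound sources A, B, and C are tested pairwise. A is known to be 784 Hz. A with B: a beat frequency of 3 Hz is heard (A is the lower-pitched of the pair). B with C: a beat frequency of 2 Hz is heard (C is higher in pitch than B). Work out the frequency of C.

B is above A, so f_B = 784 + 3 = 787 Hz.
C is above B, so f_C = 787 + 2 = 789 Hz.

789 Hz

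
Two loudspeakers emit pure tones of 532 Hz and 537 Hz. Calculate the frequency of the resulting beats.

5 Hz

The beat frequency equals the magnitude of the frequency difference.
|532 − 537| = 5 Hz.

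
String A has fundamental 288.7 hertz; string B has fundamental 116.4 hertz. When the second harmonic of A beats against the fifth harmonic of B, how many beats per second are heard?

4.6 Hz

Second harmonic of the first: 2·288.7 = 577.4 Hz.
Fifth harmonic of the second: 5·116.4 = 582.0 Hz.
f_beat = |577.4 − 582.0| = 4.6 Hz.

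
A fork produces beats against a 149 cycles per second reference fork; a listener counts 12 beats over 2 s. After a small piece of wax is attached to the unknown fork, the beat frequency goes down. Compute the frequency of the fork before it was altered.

155 Hz

Beat frequency = 12/2 = 6 Hz.
|f − 149| = 6, so the fork was at either 143 Hz or 155 Hz.
Loading a fork with wax lowers its frequency; the adjustment lowers the fork's frequency.
The beat rate fell, so the adjustment moved the fork toward 149 Hz — it must have started above the reference.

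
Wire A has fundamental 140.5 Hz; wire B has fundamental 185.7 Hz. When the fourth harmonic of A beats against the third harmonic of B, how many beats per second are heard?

4.9 Hz

Fourth harmonic of the first: 4·140.5 = 562.0 Hz.
Third harmonic of the second: 3·185.7 = 557.1 Hz.
f_beat = |562.0 − 557.1| = 4.9 Hz.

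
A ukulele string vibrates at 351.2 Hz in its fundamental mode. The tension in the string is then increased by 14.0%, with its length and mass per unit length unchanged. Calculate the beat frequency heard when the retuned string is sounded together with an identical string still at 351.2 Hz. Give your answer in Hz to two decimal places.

23.78 Hz

For a string, f ∝ √T, so the new frequency is 351.2·√1.140 = 374.9790 Hz.
f_beat = |374.9790 − 351.2| = 23.78 Hz.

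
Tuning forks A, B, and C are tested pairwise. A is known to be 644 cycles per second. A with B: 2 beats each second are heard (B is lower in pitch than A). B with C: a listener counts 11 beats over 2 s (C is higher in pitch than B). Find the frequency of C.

647.5 Hz

B is below A, so f_B = 644 − 2 = 642 Hz.
B–C: Beat frequency = 11/2 = 5.5 Hz.
C is above B, so f_C = 642 + 5.5 = 647.5 Hz.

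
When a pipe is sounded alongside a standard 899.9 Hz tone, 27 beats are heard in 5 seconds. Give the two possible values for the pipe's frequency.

Beat frequency = 27/5 = 5.4 Hz.
|f − 899.9| = 5.4, so f = 899.9 ± 5.4.

894.5 Hz or 905.3 Hz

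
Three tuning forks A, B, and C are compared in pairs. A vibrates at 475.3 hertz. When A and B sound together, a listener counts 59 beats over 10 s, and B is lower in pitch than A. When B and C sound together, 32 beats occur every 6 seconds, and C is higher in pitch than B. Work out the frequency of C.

474.7333 Hz

A–B: Beat frequency = 59/10 = 5.9 Hz.
B is below A, so f_B = 475.3 − 5.9 = 469.4 Hz.
B–C: Beat frequency = 32/6 = 5.3333 Hz.
C is above B, so f_C = 469.4 + 5.3333 = 474.7333 Hz.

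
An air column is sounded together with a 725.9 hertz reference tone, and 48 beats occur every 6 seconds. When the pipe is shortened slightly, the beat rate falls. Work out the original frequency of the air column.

717.9 Hz

Beat frequency = 48/6 = 8 Hz.
|f − 725.9| = 8, so the air column was at either 717.9 Hz or 733.9 Hz.
A shorter pipe has a higher fundamental; the adjustment raises the air column's frequency.
The beat rate fell, so the adjustment moved the air column toward 725.9 Hz — it must have started below the reference.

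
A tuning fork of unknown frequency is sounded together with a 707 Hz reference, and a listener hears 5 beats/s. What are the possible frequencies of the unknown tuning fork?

|f − 707| = 5, so f = 707 ± 5.

702 Hz or 712 Hz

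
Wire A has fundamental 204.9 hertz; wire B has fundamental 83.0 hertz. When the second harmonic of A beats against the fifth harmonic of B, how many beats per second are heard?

Second harmonic of the first: 2·204.9 = 409.8 Hz.
Fifth harmonic of the second: 5·83.0 = 415.0 Hz.
f_beat = |409.8 − 415.0| = 5.2 Hz.

5.2 Hz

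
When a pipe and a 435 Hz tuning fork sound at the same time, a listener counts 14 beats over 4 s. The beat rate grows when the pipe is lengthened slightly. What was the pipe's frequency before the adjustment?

Beat frequency = 14/4 = 3.5 Hz.
|f − 435| = 3.5, so the pipe was at either 431.5 Hz or 438.5 Hz.
A longer pipe has a lower fundamental; the adjustment lowers the pipe's frequency.
The beat rate rose, so the adjustment moved the pipe further from 435 Hz — it was already below the reference.

431.5 Hz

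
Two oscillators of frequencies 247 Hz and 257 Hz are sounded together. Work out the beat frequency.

10 Hz

Beats arise from superposition of two nearby frequencies; the beat rate is |f₁ − f₂|.
|247 − 257| = 10 Hz.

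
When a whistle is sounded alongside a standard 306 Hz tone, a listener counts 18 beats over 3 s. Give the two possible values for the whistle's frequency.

300 Hz or 312 Hz

Beat frequency = 18/3 = 6 Hz.
|f − 306| = 6, so f = 306 ± 6.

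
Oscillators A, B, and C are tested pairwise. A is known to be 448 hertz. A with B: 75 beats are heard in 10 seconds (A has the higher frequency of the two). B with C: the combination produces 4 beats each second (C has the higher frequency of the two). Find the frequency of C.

A–B: Beat frequency = 75/10 = 7.5 Hz.
B is below A, so f_B = 448 − 7.5 = 440.5 Hz.
C is above B, so f_C = 440.5 + 4 = 444.5 Hz.

444.5 Hz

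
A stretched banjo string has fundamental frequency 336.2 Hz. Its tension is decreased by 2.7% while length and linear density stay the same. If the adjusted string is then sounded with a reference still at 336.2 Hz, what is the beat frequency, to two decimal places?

For a string, f ∝ √T, so the new frequency is 336.2·√0.973 = 331.6302 Hz.
f_beat = |331.6302 − 336.2| = 4.57 Hz.

4.57 Hz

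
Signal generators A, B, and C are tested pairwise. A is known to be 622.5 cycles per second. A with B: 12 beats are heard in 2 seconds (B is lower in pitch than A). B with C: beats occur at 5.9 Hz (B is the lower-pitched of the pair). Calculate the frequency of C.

622.4 Hz

A–B: Beat frequency = 12/2 = 6 Hz.
B is below A, so f_B = 622.5 − 6 = 616.5 Hz.
C is above B, so f_C = 616.5 + 5.9 = 622.4 Hz.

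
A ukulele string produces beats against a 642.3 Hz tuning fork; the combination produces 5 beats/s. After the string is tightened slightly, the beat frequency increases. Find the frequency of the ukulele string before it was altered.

|f − 642.3| = 5, so the ukulele string was at either 637.3 Hz or 647.3 Hz.
Increasing tension raises a string's frequency; the adjustment raises the ukulele string's frequency.
The beat rate rose, so the adjustment moved the ukulele string further from 642.3 Hz — it was already above the reference.

647.3 Hz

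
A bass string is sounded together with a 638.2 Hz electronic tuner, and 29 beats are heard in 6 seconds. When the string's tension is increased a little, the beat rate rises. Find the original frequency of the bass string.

643.0333 Hz

Beat frequency = 29/6 = 4.8333 Hz.
|f − 638.2| = 4.8333, so the bass string was at either 633.3667 Hz or 643.0333 Hz.
Higher tension means higher frequency; the adjustment raises the bass string's frequency.
The beat rate rose, so the adjustment moved the bass string further from 638.2 Hz — it was already above the reference.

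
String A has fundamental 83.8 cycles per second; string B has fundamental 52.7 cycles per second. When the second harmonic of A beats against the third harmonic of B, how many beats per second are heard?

Second harmonic of the first: 2·83.8 = 167.6 Hz.
Third harmonic of the second: 3·52.7 = 158.1 Hz.
f_beat = |167.6 − 158.1| = 9.5 Hz.

9.5 Hz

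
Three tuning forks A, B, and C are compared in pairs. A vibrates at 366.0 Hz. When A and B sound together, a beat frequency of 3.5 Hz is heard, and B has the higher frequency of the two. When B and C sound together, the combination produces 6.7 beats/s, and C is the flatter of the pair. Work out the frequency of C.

B is above A, so f_B = 366.0 + 3.5 = 369.5 Hz.
C is below B, so f_C = 369.5 − 6.7 = 362.8 Hz.

362.8 Hz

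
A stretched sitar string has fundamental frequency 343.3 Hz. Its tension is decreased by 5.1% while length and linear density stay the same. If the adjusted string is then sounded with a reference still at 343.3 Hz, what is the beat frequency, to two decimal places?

For a string, f ∝ √T, so the new frequency is 343.3·√0.949 = 334.4313 Hz.
f_beat = |334.4313 − 343.3| = 8.87 Hz.

8.87 Hz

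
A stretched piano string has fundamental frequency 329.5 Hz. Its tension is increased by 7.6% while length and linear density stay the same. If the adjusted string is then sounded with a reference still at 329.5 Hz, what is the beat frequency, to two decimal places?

For a string, f ∝ √T, so the new frequency is 329.5·√1.076 = 341.7917 Hz.
f_beat = |341.7917 − 329.5| = 12.29 Hz.

12.29 Hz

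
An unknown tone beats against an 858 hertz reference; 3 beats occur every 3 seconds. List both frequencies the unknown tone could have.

Beat frequency = 3/3 = 1 Hz.
|f − 858| = 1, so f = 858 ± 1.

857 Hz or 859 Hz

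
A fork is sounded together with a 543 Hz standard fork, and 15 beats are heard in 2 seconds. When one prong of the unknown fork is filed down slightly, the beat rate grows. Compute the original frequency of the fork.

Beat frequency = 15/2 = 7.5 Hz.
|f − 543| = 7.5, so the fork was at either 535.5 Hz or 550.5 Hz.
Filing a prong removes mass and raises the fork's frequency; the adjustment raises the fork's frequency.
The beat rate rose, so the adjustment moved the fork further from 543 Hz — it was already above the reference.

550.5 Hz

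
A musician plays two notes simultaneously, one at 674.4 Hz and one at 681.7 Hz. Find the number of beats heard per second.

f_beat = |f₁ − f₂|.
|674.4 − 681.7| = 7.3 Hz.

7.3 Hz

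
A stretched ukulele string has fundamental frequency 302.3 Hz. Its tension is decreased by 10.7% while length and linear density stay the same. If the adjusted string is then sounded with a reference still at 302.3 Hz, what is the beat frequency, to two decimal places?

For a string, f ∝ √T, so the new frequency is 302.3·√0.893 = 285.6695 Hz.
f_beat = |285.6695 − 302.3| = 16.63 Hz.

16.63 Hz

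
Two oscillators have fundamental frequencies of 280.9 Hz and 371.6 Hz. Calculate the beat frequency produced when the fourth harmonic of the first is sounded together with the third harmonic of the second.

Fourth harmonic of the first: 4·280.9 = 1123.6 Hz.
Third harmonic of the second: 3·371.6 = 1114.8 Hz.
f_beat = |1123.6 − 1114.8| = 8.8 Hz.

8.8 Hz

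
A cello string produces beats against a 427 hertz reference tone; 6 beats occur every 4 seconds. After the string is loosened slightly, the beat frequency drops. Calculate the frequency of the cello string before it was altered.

Beat frequency = 6/4 = 1.5 Hz.
|f − 427| = 1.5, so the cello string was at either 425.5 Hz or 428.5 Hz.
Reducing tension lowers a string's frequency; the adjustment lowers the cello string's frequency.
The beat rate fell, so the adjustment moved the cello string toward 427 Hz — it must have started above the reference.

428.5 Hz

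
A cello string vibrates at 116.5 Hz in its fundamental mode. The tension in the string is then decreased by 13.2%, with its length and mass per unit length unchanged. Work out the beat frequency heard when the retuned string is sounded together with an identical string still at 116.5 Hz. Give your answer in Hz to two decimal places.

7.96 Hz

For a string, f ∝ √T, so the new frequency is 116.5·√0.868 = 108.5390 Hz.
f_beat = |108.5390 − 116.5| = 7.96 Hz.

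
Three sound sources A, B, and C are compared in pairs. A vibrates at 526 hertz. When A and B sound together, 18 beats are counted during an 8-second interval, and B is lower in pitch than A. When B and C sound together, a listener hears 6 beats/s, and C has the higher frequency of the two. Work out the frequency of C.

529.75 Hz

A–B: Beat frequency = 18/8 = 2.25 Hz.
B is below A, so f_B = 526 − 2.25 = 523.75 Hz.
C is above B, so f_C = 523.75 + 6 = 529.75 Hz.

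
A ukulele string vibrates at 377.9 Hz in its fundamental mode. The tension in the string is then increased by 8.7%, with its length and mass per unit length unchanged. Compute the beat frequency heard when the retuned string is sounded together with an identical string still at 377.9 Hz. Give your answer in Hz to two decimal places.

For a string, f ∝ √T, so the new frequency is 377.9·√1.087 = 393.9959 Hz.
f_beat = |393.9959 − 377.9| = 16.10 Hz.

16.10 Hz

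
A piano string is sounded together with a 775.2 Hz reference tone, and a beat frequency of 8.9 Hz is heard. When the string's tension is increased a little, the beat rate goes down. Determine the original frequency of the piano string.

766.3 Hz

|f − 775.2| = 8.9, so the piano string was at either 766.3 Hz or 784.1 Hz.
Higher tension means higher frequency; the adjustment raises the piano string's frequency.
The beat rate fell, so the adjustment moved the piano string toward 775.2 Hz — it must have started below the reference.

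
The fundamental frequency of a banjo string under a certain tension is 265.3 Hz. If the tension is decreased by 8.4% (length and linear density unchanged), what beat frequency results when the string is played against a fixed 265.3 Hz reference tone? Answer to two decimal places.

For a string, f ∝ √T, so the new frequency is 265.3·√0.916 = 253.9130 Hz.
f_beat = |253.9130 − 265.3| = 11.39 Hz.

11.39 Hz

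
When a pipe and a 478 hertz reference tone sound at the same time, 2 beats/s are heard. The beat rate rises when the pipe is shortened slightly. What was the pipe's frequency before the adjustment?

|f − 478| = 2, so the pipe was at either 476 Hz or 480 Hz.
A shorter pipe has a higher fundamental; the adjustment raises the pipe's frequency.
The beat rate rose, so the adjustment moved the pipe further from 478 Hz — it was already above the reference.

480 Hz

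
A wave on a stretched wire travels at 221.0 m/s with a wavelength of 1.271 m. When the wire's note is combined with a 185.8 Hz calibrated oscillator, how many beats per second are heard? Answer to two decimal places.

Source frequency f = v/λ = 221.0/1.271 = 173.8788 Hz.
f_beat = |173.8788 − 185.8| = 11.92 Hz.

11.92 Hz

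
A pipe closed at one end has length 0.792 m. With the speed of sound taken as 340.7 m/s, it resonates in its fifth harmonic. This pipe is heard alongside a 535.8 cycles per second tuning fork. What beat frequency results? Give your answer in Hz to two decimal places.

Closed pipe (odd harmonics): f_n = n·v/(4L) = 5·340.7/(4·0.792) = 537.7210 Hz.
f_beat = |537.7210 − 535.8| = 1.92 Hz.

1.92 Hz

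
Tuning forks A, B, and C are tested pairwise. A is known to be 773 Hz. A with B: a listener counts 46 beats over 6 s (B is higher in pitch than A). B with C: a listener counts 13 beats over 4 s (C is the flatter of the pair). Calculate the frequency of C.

777.4167 Hz

A–B: Beat frequency = 46/6 = 7.6667 Hz.
B is above A, so f_B = 773 + 7.6667 = 780.6667 Hz.
B–C: Beat frequency = 13/4 = 3.25 Hz.
C is below B, so f_C = 780.6667 − 3.25 = 777.4167 Hz.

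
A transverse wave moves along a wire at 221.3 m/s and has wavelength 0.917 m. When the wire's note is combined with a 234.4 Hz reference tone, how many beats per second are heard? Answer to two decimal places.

Source frequency f = v/λ = 221.3/0.917 = 241.3304 Hz.
f_beat = |241.3304 − 234.4| = 6.93 Hz.

6.93 Hz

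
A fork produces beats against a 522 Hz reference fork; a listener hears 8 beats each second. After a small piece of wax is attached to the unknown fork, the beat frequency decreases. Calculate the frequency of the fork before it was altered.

|f − 522| = 8, so the fork was at either 514 Hz or 530 Hz.
Loading a fork with wax lowers its frequency; the adjustment lowers the fork's frequency.
The beat rate fell, so the adjustment moved the fork toward 522 Hz — it must have started above the reference.

530 Hz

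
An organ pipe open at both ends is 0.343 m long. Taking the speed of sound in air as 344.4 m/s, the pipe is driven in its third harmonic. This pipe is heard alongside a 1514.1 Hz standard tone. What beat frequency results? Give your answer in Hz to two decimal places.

7.98 Hz

Open pipe: f_n = n·v/(2L) = 3·344.4/(2·0.343) = 1506.1224 Hz.
f_beat = |1506.1224 − 1514.1| = 7.98 Hz.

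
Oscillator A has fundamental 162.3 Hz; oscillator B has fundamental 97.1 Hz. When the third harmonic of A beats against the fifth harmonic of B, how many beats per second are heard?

1.4 Hz

Third harmonic of the first: 3·162.3 = 486.9 Hz.
Fifth harmonic of the second: 5·97.1 = 485.5 Hz.
f_beat = |486.9 − 485.5| = 1.4 Hz.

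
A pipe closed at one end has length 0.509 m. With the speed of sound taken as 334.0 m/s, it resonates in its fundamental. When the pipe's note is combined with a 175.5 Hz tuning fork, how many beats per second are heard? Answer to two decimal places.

11.45 Hz

Closed pipe (odd harmonics): f_n = n·v/(4L) = 1·334.0/(4·0.509) = 164.0472 Hz.
f_beat = |164.0472 − 175.5| = 11.45 Hz.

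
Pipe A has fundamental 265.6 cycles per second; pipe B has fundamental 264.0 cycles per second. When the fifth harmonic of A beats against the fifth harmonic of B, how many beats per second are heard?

Fifth harmonic of the first: 5·265.6 = 1328.0 Hz.
Fifth harmonic of the second: 5·264.0 = 1320.0 Hz.
f_beat = |1328.0 − 1320.0| = 8.0 Hz.

8.0 Hz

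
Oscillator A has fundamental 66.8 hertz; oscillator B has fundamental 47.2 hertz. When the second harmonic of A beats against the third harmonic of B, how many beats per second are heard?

Second harmonic of the first: 2·66.8 = 133.6 Hz.
Third harmonic of the second: 3·47.2 = 141.6 Hz.
f_beat = |133.6 − 141.6| = 8.0 Hz.

8.0 Hz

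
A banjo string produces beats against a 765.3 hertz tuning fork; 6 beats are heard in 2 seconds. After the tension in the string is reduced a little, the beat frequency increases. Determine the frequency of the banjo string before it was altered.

Beat frequency = 6/2 = 3 Hz.
|f − 765.3| = 3, so the banjo string was at either 762.3 Hz or 768.3 Hz.
Lower tension means lower frequency; the adjustment lowers the banjo string's frequency.
The beat rate rose, so the adjustment moved the banjo string further from 765.3 Hz — it was already below the reference.

762.3 Hz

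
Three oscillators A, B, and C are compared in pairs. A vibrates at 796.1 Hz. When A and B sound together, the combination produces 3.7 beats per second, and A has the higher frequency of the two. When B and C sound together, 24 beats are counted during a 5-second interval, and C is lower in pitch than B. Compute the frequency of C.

B is below A, so f_B = 796.1 − 3.7 = 792.4 Hz.
B–C: Beat frequency = 24/5 = 4.8 Hz.
C is below B, so f_C = 792.4 − 4.8 = 787.6 Hz.

787.6 Hz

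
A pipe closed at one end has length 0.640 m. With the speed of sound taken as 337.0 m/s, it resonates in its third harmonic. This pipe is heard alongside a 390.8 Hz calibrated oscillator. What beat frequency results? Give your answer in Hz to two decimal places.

4.12 Hz

Closed pipe (odd harmonics): f_n = n·v/(4L) = 3·337.0/(4·0.640) = 394.9219 Hz.
f_beat = |394.9219 − 390.8| = 4.12 Hz.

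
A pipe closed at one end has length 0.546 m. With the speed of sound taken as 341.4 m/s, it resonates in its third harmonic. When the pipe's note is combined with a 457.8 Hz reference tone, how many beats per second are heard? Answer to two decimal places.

Closed pipe (odd harmonics): f_n = n·v/(4L) = 3·341.4/(4·0.546) = 468.9560 Hz.
f_beat = |468.9560 − 457.8| = 11.16 Hz.

11.16 Hz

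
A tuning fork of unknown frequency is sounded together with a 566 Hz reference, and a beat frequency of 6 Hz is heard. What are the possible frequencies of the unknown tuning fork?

|f − 566| = 6, so f = 566 ± 6.

560 Hz or 572 Hz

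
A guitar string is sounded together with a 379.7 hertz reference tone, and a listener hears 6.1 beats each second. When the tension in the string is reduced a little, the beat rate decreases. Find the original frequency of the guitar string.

|f − 379.7| = 6.1, so the guitar string was at either 373.6 Hz or 385.8 Hz.
Lower tension means lower frequency; the adjustment lowers the guitar string's frequency.
The beat rate fell, so the adjustment moved the guitar string toward 379.7 Hz — it must have started above the reference.

385.8 Hz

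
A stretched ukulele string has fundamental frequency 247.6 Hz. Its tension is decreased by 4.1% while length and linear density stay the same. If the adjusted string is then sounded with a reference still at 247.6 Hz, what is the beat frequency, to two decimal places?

5.13 Hz

For a string, f ∝ √T, so the new frequency is 247.6·√0.959 = 242.4711 Hz.
f_beat = |242.4711 − 247.6| = 5.13 Hz.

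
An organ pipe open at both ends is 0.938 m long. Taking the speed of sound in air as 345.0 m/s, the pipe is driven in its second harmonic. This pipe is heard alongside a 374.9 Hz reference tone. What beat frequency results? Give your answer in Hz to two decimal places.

Open pipe: f_n = n·v/(2L) = 2·345.0/(2·0.938) = 367.8038 Hz.
f_beat = |367.8038 − 374.9| = 7.10 Hz.

7.10 Hz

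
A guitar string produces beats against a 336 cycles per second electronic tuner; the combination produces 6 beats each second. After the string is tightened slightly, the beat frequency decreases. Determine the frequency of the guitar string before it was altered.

330 Hz

|f − 336| = 6, so the guitar string was at either 330 Hz or 342 Hz.
Increasing tension raises a string's frequency; the adjustment raises the guitar string's frequency.
The beat rate fell, so the adjustment moved the guitar string toward 336 Hz — it must have started below the reference.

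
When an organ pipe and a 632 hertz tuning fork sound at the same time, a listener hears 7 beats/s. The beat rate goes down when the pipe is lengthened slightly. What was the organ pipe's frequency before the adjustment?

639 Hz

|f − 632| = 7, so the organ pipe was at either 625 Hz or 639 Hz.
A longer pipe has a lower fundamental; the adjustment lowers the organ pipe's frequency.
The beat rate fell, so the adjustment moved the organ pipe toward 632 Hz — it must have started above the reference.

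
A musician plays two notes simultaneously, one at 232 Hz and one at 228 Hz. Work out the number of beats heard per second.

Beats arise from superposition of two nearby frequencies; the beat rate is |f₁ − f₂|.
|232 − 228| = 4 Hz.

4 Hz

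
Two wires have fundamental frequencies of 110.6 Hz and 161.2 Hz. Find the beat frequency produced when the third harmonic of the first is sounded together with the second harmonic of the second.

9.4 Hz

Third harmonic of the first: 3·110.6 = 331.8 Hz.
Second harmonic of the second: 2·161.2 = 322.4 Hz.
f_beat = |331.8 − 322.4| = 9.4 Hz.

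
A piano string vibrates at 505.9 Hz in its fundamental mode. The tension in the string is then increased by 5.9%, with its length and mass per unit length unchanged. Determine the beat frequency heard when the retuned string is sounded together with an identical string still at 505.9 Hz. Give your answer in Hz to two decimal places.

For a string, f ∝ √T, so the new frequency is 505.9·√1.059 = 520.6102 Hz.
f_beat = |520.6102 − 505.9| = 14.71 Hz.

14.71 Hz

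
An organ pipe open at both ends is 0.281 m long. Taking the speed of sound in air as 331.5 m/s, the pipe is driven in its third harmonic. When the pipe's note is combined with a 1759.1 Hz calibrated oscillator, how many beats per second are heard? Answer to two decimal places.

Open pipe: f_n = n·v/(2L) = 3·331.5/(2·0.281) = 1769.5730 Hz.
f_beat = |1769.5730 − 1759.1| = 10.47 Hz.

10.47 Hz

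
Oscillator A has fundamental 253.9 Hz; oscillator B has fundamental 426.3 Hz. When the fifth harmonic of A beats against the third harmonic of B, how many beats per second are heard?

9.4 Hz

Fifth harmonic of the first: 5·253.9 = 1269.5 Hz.
Third harmonic of the second: 3·426.3 = 1278.9 Hz.
f_beat = |1269.5 − 1278.9| = 9.4 Hz.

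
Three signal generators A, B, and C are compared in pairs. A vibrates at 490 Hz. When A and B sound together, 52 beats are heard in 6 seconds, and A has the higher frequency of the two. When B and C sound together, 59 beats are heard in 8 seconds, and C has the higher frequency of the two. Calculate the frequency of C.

A–B: Beat frequency = 52/6 = 8.6667 Hz.
B is below A, so f_B = 490 − 8.6667 = 481.3333 Hz.
B–C: Beat frequency = 59/8 = 7.375 Hz.
C is above B, so f_C = 481.3333 + 7.375 = 488.7083 Hz.

488.7083 Hz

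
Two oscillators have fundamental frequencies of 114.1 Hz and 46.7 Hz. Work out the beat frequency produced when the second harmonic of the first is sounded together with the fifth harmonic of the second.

Second harmonic of the first: 2·114.1 = 228.2 Hz.
Fifth harmonic of the second: 5·46.7 = 233.5 Hz.
f_beat = |228.2 − 233.5| = 5.3 Hz.

5.3 Hz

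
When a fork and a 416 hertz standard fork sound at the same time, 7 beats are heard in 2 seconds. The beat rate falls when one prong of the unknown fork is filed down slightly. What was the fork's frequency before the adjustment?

Beat frequency = 7/2 = 3.5 Hz.
|f − 416| = 3.5, so the fork was at either 412.5 Hz or 419.5 Hz.
Filing a prong removes mass and raises the fork's frequency; the adjustment raises the fork's frequency.
The beat rate fell, so the adjustment moved the fork toward 416 Hz — it must have started below the reference.

412.5 Hz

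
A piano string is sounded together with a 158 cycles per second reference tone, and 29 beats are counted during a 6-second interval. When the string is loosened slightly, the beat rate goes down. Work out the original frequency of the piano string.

Beat frequency = 29/6 = 4.8333 Hz.
|f − 158| = 4.8333, so the piano string was at either 153.1667 Hz or 162.8333 Hz.
Reducing tension lowers a string's frequency; the adjustment lowers the piano string's frequency.
The beat rate fell, so the adjustment moved the piano string toward 158 Hz — it must have started above the reference.

162.8333 Hz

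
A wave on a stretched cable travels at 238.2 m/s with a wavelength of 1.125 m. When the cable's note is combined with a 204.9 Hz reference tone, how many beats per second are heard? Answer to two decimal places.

6.83 Hz

Source frequency f = v/λ = 238.2/1.125 = 211.7333 Hz.
f_beat = |211.7333 − 204.9| = 6.83 Hz.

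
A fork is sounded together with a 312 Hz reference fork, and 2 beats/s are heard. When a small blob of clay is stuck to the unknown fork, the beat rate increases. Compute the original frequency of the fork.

|f − 312| = 2, so the fork was at either 310 Hz or 314 Hz.
Adding mass to a fork lowers its frequency; the adjustment lowers the fork's frequency.
The beat rate rose, so the adjustment moved the fork further from 312 Hz — it was already below the reference.

310 Hz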